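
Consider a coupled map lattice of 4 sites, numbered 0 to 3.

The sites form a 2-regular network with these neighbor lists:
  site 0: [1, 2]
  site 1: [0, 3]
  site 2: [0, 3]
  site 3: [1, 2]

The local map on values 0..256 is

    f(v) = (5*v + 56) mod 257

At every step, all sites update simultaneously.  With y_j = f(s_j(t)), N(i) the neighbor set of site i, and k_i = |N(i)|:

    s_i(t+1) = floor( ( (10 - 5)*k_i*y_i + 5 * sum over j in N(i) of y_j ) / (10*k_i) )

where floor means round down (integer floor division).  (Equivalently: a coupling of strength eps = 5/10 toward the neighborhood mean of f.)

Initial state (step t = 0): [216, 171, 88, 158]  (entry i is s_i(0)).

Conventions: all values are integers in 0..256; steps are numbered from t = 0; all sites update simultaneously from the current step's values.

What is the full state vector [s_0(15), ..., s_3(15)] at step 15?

Answer: [102, 84, 110, 91]

Derivation:
t=0: [216, 171, 88, 158]
t=1: [148, 115, 165, 132]
t=2: [69, 115, 111, 157]
t=3: [125, 112, 102, 88]
t=4: [122, 152, 127, 158]
t=5: [131, 79, 145, 93]
t=6: [149, 148, 56, 54]
t=7: [41, 37, 64, 60]
t=8: [92, 146, 85, 139]
t=9: [60, 67, 171, 178]
t=10: [118, 135, 138, 156]
t=11: [178, 157, 165, 144]
t=12: [132, 80, 100, 47]
t=13: [161, 158, 80, 77]
t=14: [113, 106, 168, 160]
t=15: [102, 84, 110, 91]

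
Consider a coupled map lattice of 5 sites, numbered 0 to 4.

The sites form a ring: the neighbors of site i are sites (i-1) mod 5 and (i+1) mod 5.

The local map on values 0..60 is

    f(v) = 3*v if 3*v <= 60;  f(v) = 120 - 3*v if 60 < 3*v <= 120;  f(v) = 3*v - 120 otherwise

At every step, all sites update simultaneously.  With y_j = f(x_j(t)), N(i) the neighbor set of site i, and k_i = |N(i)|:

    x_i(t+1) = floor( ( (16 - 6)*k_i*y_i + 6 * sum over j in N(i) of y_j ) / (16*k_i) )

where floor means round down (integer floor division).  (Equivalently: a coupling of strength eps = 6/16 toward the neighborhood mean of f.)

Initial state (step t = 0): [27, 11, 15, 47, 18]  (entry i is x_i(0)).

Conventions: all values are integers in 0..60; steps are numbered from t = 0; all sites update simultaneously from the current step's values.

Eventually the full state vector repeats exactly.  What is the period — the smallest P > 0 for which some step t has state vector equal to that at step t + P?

Answer: 4
Key observation: The state at step 101, [7, 5, 7, 6, 6], reappears at step 105 — and no state repeats earlier — so the cycle the system enters has period 4.

Derivation:
t=0: [27, 11, 15, 47, 18]
t=1: [40, 36, 38, 31, 45]
t=2: [5, 8, 11, 20, 14]
t=3: [21, 24, 36, 51, 40]
t=4: [44, 42, 22, 22, 16]
t=5: [17, 16, 45, 52, 42]
t=6: [42, 42, 25, 26, 20]
t=7: [16, 13, 37, 45, 46]
t=8: [40, 35, 15, 14, 23]
t=9: [12, 17, 38, 44, 39]
t=10: [32, 39, 15, 9, 10]
t=11: [21, 14, 33, 30, 28]
t=12: [50, 40, 26, 29, 38]
t=13: [19, 13, 32, 29, 15]
t=14: [51, 39, 28, 33, 45]
t=15: [24, 14, 27, 22, 19]
t=16: [48, 42, 42, 51, 54]
t=17: [24, 9, 11, 29, 36]
t=18: [37, 32, 31, 29, 22]
t=19: [20, 21, 27, 35, 41]
t=20: [48, 54, 37, 17, 15]
t=21: [31, 32, 23, 42, 42]
t=22: [22, 29, 37, 14, 9]
t=23: [45, 32, 19, 33, 34]
t=24: [17, 28, 44, 27, 18]
t=25: [48, 34, 21, 36, 50]
t=26: [24, 26, 41, 23, 25]
t=27: [46, 35, 19, 40, 46]
t=28: [17, 23, 38, 14, 14]
t=29: [49, 42, 21, 35, 43]
t=30: [19, 19, 39, 21, 13]
t=31: [53, 46, 23, 43, 45]
t=32: [30, 28, 36, 18, 18]
t=33: [35, 30, 24, 46, 49]
t=34: [20, 30, 39, 25, 23]
t=35: [52, 30, 15, 38, 51]
t=36: [34, 33, 34, 18, 28]
t=37: [21, 19, 25, 43, 36]
t=38: [48, 54, 40, 16, 19]
t=39: [33, 30, 16, 40, 49]
t=40: [23, 31, 35, 14, 20]
t=41: [48, 29, 22, 40, 54]
t=42: [29, 35, 39, 18, 30]
t=43: [29, 16, 14, 39, 35]
t=44: [32, 44, 35, 12, 16]
t=45: [26, 14, 18, 34, 41]
t=46: [34, 44, 45, 21, 13]
t=47: [20, 13, 22, 45, 38]
t=48: [45, 45, 43, 20, 17]
t=49: [21, 13, 19, 48, 45]
t=50: [45, 45, 47, 28, 24]
t=51: [21, 16, 22, 35, 39]
t=52: [45, 50, 45, 20, 15]
t=53: [23, 24, 26, 48, 42]
t=54: [42, 47, 39, 24, 17]
t=55: [17, 14, 14, 40, 42]
t=56: [40, 43, 34, 9, 13]
t=57: [9, 9, 18, 27, 29]
t=58: [28, 32, 46, 40, 33]
t=59: [30, 25, 15, 7, 19]
t=60: [37, 42, 40, 32, 45]
t=61: [9, 5, 5, 17, 15]
t=62: [28, 17, 21, 43, 42]
t=63: [33, 49, 46, 17, 12]
t=64: [24, 24, 25, 42, 36]
t=65: [41, 47, 38, 14, 17]
t=66: [15, 14, 15, 36, 40]
t=67: [36, 43, 38, 15, 10]
t=68: [14, 9, 13, 34, 29]
t=69: [37, 32, 32, 24, 31]
t=70: [15, 21, 28, 39, 27]
t=71: [46, 50, 33, 15, 33]
t=72: [20, 26, 27, 36, 24]
t=73: [54, 44, 34, 23, 43]
t=74: [30, 18, 23, 36, 23]
t=75: [38, 48, 44, 26, 39]
t=76: [8, 18, 19, 29, 10]
t=77: [30, 48, 51, 36, 29]
t=78: [29, 26, 27, 19, 28]
t=79: [35, 39, 42, 49, 39]
t=80: [10, 5, 9, 18, 9]
t=81: [26, 20, 29, 43, 32]
t=82: [42, 51, 33, 16, 24]
t=83: [18, 25, 28, 42, 40]
t=84: [42, 45, 32, 10, 11]
t=85: [12, 15, 23, 29, 27]
t=86: [38, 44, 46, 37, 37]
t=87: [7, 12, 15, 10, 8]
t=88: [24, 34, 40, 31, 24]
t=89: [42, 20, 8, 25, 44]
t=90: [17, 43, 34, 34, 17]
t=91: [43, 18, 16, 24, 44]
t=92: [18, 44, 49, 41, 18]
t=93: [46, 22, 19, 17, 44]
t=94: [23, 47, 55, 44, 20]
t=95: [47, 31, 34, 27, 49]
t=96: [23, 24, 23, 32, 28]
t=97: [47, 49, 45, 31, 36]
t=98: [20, 23, 19, 21, 16]
t=99: [56, 53, 55, 55, 51]
t=100: [43, 41, 43, 42, 38]
t=101: [7, 5, 7, 6, 6]
t=102: [19, 17, 19, 18, 18]
t=103: [55, 53, 55, 54, 54]
t=104: [43, 41, 43, 42, 42]
t=105: [7, 5, 7, 6, 6]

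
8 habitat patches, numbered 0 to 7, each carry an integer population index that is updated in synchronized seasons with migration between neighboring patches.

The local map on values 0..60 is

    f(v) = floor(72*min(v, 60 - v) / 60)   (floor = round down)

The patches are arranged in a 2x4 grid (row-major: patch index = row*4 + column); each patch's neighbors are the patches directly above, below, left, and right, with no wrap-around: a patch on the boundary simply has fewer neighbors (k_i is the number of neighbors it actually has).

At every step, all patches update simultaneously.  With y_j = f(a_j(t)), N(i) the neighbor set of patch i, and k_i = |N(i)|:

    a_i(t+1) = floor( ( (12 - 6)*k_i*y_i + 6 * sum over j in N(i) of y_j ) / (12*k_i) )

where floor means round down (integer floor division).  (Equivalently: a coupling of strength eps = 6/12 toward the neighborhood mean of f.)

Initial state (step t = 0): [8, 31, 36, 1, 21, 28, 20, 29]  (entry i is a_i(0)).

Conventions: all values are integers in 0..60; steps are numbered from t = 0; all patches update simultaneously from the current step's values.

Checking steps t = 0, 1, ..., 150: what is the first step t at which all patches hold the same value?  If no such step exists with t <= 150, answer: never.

Answer: never
Key observation: The state at step 6 reappears at step 8 — the system is in a cycle of period 2 from step 6 on.  No step 0..8 is synchronized, and the cycle repeats forever, so no step up to 150 (or ever) has all patches equal.

Derivation:
t=0: [8, 31, 36, 1, 21, 28, 20, 29]  (not all equal)
t=1: [19, 28, 23, 16, 23, 30, 27, 23]  (not all equal)
t=2: [26, 30, 27, 23, 28, 33, 31, 26]  (not all equal)
t=3: [32, 33, 32, 29, 32, 33, 32, 30]  (not all equal)
t=4: [32, 32, 33, 34, 32, 32, 33, 34]  (not all equal)
t=5: [33, 32, 32, 31, 33, 32, 32, 31]  (not all equal)
t=6: [32, 32, 33, 33, 32, 32, 33, 33]  (not all equal)
t=7: [33, 32, 32, 32, 33, 32, 32, 32]  (not all equal)
t=8: [32, 32, 33, 33, 32, 32, 33, 33]  (not all equal)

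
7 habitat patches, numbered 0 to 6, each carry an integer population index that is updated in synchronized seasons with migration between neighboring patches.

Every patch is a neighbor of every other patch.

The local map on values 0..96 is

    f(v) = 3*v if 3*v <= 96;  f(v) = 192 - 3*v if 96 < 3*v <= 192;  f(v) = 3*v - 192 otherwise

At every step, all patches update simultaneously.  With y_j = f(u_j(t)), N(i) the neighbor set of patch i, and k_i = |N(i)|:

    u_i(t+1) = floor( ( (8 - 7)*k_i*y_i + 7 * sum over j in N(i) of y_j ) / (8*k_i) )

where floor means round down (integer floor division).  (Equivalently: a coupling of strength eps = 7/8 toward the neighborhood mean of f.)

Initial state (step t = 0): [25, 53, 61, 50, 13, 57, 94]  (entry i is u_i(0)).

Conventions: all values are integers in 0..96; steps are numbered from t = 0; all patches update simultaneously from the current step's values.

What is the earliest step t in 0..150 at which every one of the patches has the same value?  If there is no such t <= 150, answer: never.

Simulating step by step:
t=0: [25, 53, 61, 50, 13, 57, 94]  (not all equal)
t=1: [43, 44, 44, 44, 44, 44, 43]  (not all equal)
t=2: [60, 60, 60, 60, 60, 60, 60]  (all equal)

Answer: 2
Key observation: Synchronization is absorbing here: once all patches are equal they stay equal, and step 2 is the first all-equal step.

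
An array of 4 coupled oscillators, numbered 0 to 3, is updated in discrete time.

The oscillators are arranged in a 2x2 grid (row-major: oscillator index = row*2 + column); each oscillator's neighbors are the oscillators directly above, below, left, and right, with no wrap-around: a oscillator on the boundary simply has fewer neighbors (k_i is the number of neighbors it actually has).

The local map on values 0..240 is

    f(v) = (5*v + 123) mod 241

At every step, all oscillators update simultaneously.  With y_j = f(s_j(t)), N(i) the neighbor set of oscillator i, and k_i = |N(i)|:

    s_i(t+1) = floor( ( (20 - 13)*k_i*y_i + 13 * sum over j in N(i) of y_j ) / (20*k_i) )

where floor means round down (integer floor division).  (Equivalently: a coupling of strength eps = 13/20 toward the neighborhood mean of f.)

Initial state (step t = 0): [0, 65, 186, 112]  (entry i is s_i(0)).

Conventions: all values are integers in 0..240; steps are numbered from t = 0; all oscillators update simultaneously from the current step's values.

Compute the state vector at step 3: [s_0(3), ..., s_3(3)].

Answer: [24, 3, 24, 22]

Derivation:
t=0: [0, 65, 186, 112]
t=1: [139, 177, 136, 166]
t=2: [73, 121, 133, 120]
t=3: [24, 3, 24, 22]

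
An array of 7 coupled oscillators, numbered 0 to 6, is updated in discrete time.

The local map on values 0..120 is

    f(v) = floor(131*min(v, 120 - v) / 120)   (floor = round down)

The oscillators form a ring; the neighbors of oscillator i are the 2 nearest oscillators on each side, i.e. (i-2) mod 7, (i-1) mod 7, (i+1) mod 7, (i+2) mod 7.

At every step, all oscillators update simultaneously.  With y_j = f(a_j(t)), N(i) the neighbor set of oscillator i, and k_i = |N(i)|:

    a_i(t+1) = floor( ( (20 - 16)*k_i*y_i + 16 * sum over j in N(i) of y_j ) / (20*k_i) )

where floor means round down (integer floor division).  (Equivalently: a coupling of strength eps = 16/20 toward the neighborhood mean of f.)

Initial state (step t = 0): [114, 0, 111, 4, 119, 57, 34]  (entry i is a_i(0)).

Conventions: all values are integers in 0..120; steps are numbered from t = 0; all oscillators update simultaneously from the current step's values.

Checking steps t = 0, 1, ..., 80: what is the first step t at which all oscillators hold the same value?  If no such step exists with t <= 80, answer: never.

Simulating step by step:
t=0: [114, 0, 111, 4, 119, 57, 34]  (not all equal)
t=1: [22, 11, 4, 15, 22, 22, 21]  (not all equal)
t=2: [17, 15, 16, 16, 18, 22, 21]  (not all equal)
t=3: [19, 18, 17, 18, 19, 20, 19]  (not all equal)
t=4: [19, 19, 19, 19, 19, 20, 20]  (not all equal)
t=5: [20, 20, 20, 20, 20, 20, 20]  (all equal)

Answer: 5
Key observation: Synchronization is absorbing here: once all oscillators are equal they stay equal, and step 5 is the first all-equal step.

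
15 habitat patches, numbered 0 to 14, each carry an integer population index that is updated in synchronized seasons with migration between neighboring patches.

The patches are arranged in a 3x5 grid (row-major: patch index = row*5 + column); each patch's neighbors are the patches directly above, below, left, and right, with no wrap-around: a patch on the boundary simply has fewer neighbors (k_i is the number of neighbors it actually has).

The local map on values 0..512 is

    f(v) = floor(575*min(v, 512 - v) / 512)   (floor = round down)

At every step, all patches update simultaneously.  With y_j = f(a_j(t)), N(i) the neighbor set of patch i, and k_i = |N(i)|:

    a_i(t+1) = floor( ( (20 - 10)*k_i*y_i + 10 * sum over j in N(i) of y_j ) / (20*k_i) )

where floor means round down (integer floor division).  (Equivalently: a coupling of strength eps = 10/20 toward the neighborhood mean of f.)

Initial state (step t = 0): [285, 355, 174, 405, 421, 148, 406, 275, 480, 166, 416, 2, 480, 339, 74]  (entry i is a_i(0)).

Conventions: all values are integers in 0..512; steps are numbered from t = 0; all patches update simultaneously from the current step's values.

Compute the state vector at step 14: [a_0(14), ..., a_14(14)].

Answer: [278, 278, 280, 283, 285, 278, 279, 281, 283, 285, 279, 279, 281, 283, 284]

Derivation:
t=0: [285, 355, 174, 405, 421, 148, 406, 275, 480, 166, 416, 2, 480, 339, 74]
t=1: [212, 182, 191, 115, 127, 163, 135, 181, 113, 129, 95, 44, 94, 122, 136]
t=2: [215, 202, 196, 144, 139, 174, 155, 176, 139, 142, 111, 84, 117, 132, 146]
t=3: [225, 218, 207, 169, 158, 187, 176, 183, 161, 158, 134, 118, 138, 149, 158]
t=4: [239, 235, 222, 192, 180, 204, 197, 197, 182, 177, 160, 149, 161, 168, 174]
t=5: [257, 254, 241, 216, 204, 225, 220, 217, 204, 199, 188, 180, 186, 190, 194]
t=6: [277, 276, 263, 242, 230, 250, 246, 240, 229, 224, 219, 212, 213, 215, 217]
t=7: [267, 268, 273, 267, 259, 270, 269, 265, 257, 251, 252, 245, 244, 243, 244]
t=8: [273, 272, 271, 277, 281, 273, 273, 276, 281, 281, 278, 275, 274, 275, 275]
t=9: [268, 268, 267, 262, 260, 267, 267, 265, 261, 260, 264, 265, 266, 265, 264]
t=10: [274, 274, 276, 279, 282, 275, 275, 276, 280, 281, 277, 276, 276, 277, 279]
t=11: [266, 266, 264, 261, 259, 265, 265, 264, 261, 259, 264, 264, 264, 262, 261]
t=12: [276, 276, 278, 281, 283, 277, 277, 278, 280, 283, 277, 277, 278, 280, 281]
t=13: [264, 264, 262, 259, 257, 263, 263, 261, 259, 257, 263, 262, 261, 260, 258]
t=14: [278, 278, 280, 283, 285, 278, 279, 281, 283, 285, 279, 279, 281, 283, 284]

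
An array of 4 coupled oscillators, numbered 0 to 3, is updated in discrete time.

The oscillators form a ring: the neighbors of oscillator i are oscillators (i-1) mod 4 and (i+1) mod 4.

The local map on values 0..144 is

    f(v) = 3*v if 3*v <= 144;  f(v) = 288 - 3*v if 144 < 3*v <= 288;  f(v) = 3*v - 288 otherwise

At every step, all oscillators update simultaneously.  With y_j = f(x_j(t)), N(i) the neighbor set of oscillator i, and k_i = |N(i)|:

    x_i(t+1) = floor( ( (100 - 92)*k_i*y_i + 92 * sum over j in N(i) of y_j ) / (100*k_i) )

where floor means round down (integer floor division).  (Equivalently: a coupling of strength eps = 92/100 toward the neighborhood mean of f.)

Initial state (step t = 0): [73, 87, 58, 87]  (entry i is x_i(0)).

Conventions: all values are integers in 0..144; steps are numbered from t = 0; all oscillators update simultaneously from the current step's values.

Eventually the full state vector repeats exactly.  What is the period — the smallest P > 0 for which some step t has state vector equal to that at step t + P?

Answer: 10
Key observation: The state at step 9, [108, 113, 108, 113], reappears at step 19 — and no state repeats earlier — so the cycle the system enters has period 10.

Derivation:
t=0: [73, 87, 58, 87]
t=1: [30, 86, 33, 86]
t=2: [34, 89, 35, 89]
t=3: [27, 96, 27, 96]
t=4: [6, 74, 6, 74]
t=5: [62, 21, 62, 21]
t=6: [66, 98, 66, 98]
t=7: [12, 83, 12, 83]
t=8: [38, 36, 38, 36]
t=9: [108, 113, 108, 113]
t=10: [49, 37, 49, 37]
t=11: [113, 138, 113, 138]
t=12: [120, 57, 120, 57]
t=13: [113, 75, 113, 75]
t=14: [62, 51, 62, 51]
t=15: [132, 104, 132, 104]
t=16: [30, 101, 30, 101]
t=17: [21, 84, 21, 84]
t=18: [38, 60, 38, 60]
t=19: [108, 113, 108, 113]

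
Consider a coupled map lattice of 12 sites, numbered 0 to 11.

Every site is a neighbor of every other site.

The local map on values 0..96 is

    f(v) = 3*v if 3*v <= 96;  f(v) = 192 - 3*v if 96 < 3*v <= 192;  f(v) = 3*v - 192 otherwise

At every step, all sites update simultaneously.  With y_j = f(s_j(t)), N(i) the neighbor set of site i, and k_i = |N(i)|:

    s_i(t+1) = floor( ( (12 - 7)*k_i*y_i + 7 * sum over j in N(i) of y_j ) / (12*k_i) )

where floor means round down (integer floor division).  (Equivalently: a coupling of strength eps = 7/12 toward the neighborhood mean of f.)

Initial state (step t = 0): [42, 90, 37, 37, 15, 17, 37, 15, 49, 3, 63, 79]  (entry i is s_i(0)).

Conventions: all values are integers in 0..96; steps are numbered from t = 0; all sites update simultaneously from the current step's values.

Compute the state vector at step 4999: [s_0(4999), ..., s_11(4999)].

Answer: [71, 73, 72, 72, 72, 71, 72, 72, 72, 73, 73, 72]
Key observation: The state at step 22, [23, 25, 24, 24, 24, 23, 24, 24, 24, 25, 25, 24], reappears at step 24: the system is in a cycle of period 2 from step 22 on.  Therefore the state at step 4999 equals the state at step 22 + ((4999 - 22) mod 2) = 23, which is [71, 73, 72, 72, 72, 71, 72, 72, 72, 73, 73, 72].

Derivation:
t=0: [42, 90, 37, 37, 15, 17, 37, 15, 49, 3, 63, 79]
t=1: [57, 61, 62, 62, 49, 51, 62, 49, 49, 36, 34, 49]
t=2: [31, 26, 25, 25, 39, 37, 25, 39, 39, 53, 56, 39]
t=3: [78, 72, 71, 71, 71, 73, 71, 71, 71, 56, 52, 71]
t=4: [31, 24, 23, 23, 23, 25, 23, 23, 23, 24, 29, 23]
t=5: [80, 72, 71, 71, 71, 74, 71, 71, 71, 72, 78, 71]
t=6: [34, 25, 24, 24, 24, 27, 24, 24, 24, 25, 31, 24]
t=7: [81, 75, 74, 74, 74, 78, 74, 74, 74, 75, 82, 74]
t=8: [40, 34, 33, 33, 33, 37, 33, 33, 33, 34, 42, 33]
t=9: [81, 88, 89, 89, 89, 85, 89, 89, 89, 88, 79, 89]
t=10: [62, 70, 71, 71, 71, 66, 71, 71, 71, 70, 60, 71]
t=11: [13, 17, 18, 18, 18, 13, 18, 18, 18, 17, 15, 18]
t=12: [46, 50, 51, 51, 51, 46, 51, 51, 51, 50, 48, 51]
t=13: [46, 42, 41, 41, 41, 46, 41, 41, 41, 42, 44, 41]
t=14: [61, 65, 66, 66, 66, 61, 66, 66, 66, 65, 63, 66]
t=15: [6, 4, 5, 5, 5, 6, 5, 5, 5, 4, 4, 5]
t=16: [15, 13, 14, 14, 14, 15, 14, 14, 14, 13, 13, 14]
t=17: [42, 40, 41, 41, 41, 42, 41, 41, 41, 40, 40, 41]
t=18: [68, 70, 69, 69, 69, 68, 69, 69, 69, 70, 70, 69]
t=19: [14, 16, 15, 15, 15, 14, 15, 15, 15, 16, 16, 15]
t=20: [44, 46, 45, 45, 45, 44, 45, 45, 45, 46, 46, 45]
t=21: [57, 55, 56, 56, 56, 57, 56, 56, 56, 55, 55, 56]
t=22: [23, 25, 24, 24, 24, 23, 24, 24, 24, 25, 25, 24]
t=23: [71, 73, 72, 72, 72, 71, 72, 72, 72, 73, 73, 72]
t=24: [23, 25, 24, 24, 24, 23, 24, 24, 24, 25, 25, 24]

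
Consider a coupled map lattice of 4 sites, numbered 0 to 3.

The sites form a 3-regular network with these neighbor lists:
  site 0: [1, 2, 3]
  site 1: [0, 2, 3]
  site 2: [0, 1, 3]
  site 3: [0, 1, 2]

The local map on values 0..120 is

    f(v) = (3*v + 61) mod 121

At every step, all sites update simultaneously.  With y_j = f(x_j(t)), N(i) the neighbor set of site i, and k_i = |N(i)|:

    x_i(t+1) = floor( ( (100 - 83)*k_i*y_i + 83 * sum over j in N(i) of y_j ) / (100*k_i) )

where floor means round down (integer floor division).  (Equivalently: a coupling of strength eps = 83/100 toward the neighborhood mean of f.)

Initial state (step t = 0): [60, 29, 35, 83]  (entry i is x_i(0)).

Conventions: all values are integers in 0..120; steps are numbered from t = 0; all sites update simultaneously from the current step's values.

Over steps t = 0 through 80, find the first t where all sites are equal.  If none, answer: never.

Answer: 5
Key observation: Synchronization is absorbing here: once all sites are equal they stay equal, and step 5 is the first all-equal step.

Derivation:
t=0: [60, 29, 35, 83]  (not all equal)
t=1: [59, 69, 67, 64]  (not all equal)
t=2: [35, 45, 46, 46]  (not all equal)
t=3: [71, 68, 68, 68]  (not all equal)
t=4: [24, 25, 25, 25]  (not all equal)
t=5: [14, 14, 14, 14]  (all equal)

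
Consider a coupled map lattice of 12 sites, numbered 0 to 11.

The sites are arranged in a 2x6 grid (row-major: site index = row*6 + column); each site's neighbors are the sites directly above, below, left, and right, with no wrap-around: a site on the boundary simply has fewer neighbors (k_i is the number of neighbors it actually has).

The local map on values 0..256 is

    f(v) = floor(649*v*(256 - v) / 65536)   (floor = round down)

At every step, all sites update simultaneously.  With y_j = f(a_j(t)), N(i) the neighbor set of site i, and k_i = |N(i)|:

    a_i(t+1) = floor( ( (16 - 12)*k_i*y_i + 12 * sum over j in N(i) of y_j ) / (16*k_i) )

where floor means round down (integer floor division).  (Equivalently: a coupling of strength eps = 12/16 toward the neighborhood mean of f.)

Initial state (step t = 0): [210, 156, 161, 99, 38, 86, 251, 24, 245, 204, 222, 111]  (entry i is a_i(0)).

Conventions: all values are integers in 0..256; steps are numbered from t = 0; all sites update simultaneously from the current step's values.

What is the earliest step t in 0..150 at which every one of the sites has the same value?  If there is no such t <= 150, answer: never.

Answer: 7
Key observation: Synchronization is absorbing here: once all sites are equal they stay equal, and step 7 is the first all-equal step.

Derivation:
t=0: [210, 156, 161, 99, 38, 86, 251, 24, 245, 204, 222, 111]  (not all equal)
t=1: [86, 113, 121, 122, 113, 126, 59, 61, 84, 89, 105, 121]  (not all equal)
t=2: [139, 145, 156, 157, 160, 160, 126, 133, 142, 152, 156, 159]  (not all equal)
t=3: [160, 159, 156, 153, 152, 152, 161, 160, 158, 155, 153, 152]  (not all equal)
t=4: [151, 152, 153, 155, 156, 156, 151, 152, 153, 155, 155, 156]  (not all equal)
t=5: [156, 156, 155, 155, 154, 154, 156, 156, 155, 155, 154, 154]  (not all equal)
t=6: [154, 154, 154, 155, 155, 155, 154, 154, 154, 155, 155, 155]  (not all equal)
t=7: [155, 155, 155, 155, 155, 155, 155, 155, 155, 155, 155, 155]  (all equal)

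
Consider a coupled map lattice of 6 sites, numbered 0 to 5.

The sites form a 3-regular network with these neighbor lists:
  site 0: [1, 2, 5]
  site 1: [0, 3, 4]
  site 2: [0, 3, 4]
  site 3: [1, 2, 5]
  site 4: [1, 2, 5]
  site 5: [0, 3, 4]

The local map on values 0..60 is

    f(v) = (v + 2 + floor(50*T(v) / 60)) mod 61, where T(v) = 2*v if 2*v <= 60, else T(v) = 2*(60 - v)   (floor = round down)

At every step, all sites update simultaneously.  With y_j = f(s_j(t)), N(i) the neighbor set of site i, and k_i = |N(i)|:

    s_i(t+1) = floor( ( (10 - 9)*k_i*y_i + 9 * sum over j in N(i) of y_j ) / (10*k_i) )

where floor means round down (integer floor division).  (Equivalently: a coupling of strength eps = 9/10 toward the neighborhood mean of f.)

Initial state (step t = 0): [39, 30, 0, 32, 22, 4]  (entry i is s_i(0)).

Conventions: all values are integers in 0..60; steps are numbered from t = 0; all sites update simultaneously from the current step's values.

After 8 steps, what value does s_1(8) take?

Answer: s_1(8) = 28

Derivation:
t=0: [39, 30, 0, 32, 22, 4]
t=1: [12, 30, 28, 12, 16, 29]
t=2: [19, 35, 35, 19, 20, 35]
t=3: [20, 49, 49, 20, 20, 49]
t=4: [12, 50, 50, 12, 12, 50]
t=5: [9, 31, 31, 9, 9, 31]
t=6: [20, 25, 25, 20, 20, 25]
t=7: [11, 50, 50, 11, 11, 50]
t=8: [9, 28, 28, 9, 9, 28]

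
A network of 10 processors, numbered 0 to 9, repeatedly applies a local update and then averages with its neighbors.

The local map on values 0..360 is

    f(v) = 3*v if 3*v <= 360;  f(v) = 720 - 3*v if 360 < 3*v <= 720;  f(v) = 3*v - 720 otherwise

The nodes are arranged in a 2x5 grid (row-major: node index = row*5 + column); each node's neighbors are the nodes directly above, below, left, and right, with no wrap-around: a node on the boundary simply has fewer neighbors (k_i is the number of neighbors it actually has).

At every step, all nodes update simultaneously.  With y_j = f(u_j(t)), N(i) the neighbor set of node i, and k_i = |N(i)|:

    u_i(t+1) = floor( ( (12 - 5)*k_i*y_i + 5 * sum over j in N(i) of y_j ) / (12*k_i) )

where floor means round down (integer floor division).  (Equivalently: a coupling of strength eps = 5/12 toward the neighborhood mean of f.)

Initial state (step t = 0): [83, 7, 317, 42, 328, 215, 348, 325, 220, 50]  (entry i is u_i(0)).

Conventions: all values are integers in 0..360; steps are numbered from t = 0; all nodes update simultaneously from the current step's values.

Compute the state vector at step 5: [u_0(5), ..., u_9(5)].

Answer: [57, 65, 50, 27, 38, 162, 264, 244, 93, 32]

Derivation:
t=0: [83, 7, 317, 42, 328, 215, 348, 325, 220, 50]
t=1: [165, 123, 190, 150, 211, 163, 237, 234, 108, 155]
t=2: [252, 258, 176, 235, 160, 183, 88, 77, 264, 234]
t=3: [67, 99, 153, 78, 146, 162, 217, 208, 78, 75]
t=4: [227, 247, 239, 244, 260, 192, 127, 134, 213, 238]
t=5: [57, 65, 50, 27, 38, 162, 264, 244, 93, 32]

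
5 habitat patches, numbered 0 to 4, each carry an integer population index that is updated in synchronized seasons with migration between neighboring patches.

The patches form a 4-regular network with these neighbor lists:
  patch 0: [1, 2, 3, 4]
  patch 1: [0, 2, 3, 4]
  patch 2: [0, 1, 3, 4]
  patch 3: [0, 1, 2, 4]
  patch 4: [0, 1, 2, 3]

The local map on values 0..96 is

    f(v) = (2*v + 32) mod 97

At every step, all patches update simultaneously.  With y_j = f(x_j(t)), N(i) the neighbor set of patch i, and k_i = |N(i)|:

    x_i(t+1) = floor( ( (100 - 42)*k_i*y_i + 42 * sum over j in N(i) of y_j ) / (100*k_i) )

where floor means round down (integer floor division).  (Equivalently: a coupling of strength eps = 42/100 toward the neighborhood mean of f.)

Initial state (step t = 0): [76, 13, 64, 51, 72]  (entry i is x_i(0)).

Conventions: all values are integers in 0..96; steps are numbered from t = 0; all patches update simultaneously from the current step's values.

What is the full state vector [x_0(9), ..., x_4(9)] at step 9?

Simulating step by step:
t=0: [76, 13, 64, 51, 72]
t=1: [75, 61, 63, 51, 71]
t=2: [73, 60, 62, 50, 69]
t=3: [70, 57, 59, 48, 66]
t=4: [64, 52, 54, 43, 60]
t=5: [53, 41, 43, 33, 49]
t=6: [31, 19, 21, 12, 27]
t=7: [84, 73, 75, 66, 80]
t=8: [37, 73, 75, 66, 80]
t=9: [39, 73, 75, 67, 80]

Answer: [39, 73, 75, 67, 80]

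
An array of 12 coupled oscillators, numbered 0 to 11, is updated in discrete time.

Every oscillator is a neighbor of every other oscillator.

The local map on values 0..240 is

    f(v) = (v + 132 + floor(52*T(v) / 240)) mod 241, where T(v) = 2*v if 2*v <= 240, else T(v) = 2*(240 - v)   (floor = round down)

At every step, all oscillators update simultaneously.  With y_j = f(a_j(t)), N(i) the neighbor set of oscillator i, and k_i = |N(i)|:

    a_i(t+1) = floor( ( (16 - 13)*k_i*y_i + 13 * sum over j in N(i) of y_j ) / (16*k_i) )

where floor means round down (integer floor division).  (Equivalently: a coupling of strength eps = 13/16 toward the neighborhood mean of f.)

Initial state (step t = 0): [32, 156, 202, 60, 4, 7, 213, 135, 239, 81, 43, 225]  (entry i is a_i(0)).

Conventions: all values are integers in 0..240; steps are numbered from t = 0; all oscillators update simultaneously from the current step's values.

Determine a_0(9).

Answer: a_0(9) = 222

Derivation:
t=0: [32, 156, 202, 60, 4, 7, 213, 135, 239, 81, 43, 225]
t=1: [131, 120, 123, 135, 126, 127, 124, 119, 125, 111, 133, 124]
t=2: [65, 64, 64, 65, 64, 64, 64, 64, 64, 62, 65, 64]
t=3: [223, 223, 223, 223, 223, 223, 223, 223, 223, 222, 223, 223]
t=4: [120, 120, 120, 120, 120, 120, 120, 120, 120, 120, 120, 120]
t=5: [63, 63, 63, 63, 63, 63, 63, 63, 63, 63, 63, 63]
t=6: [222, 222, 222, 222, 222, 222, 222, 222, 222, 222, 222, 222]
t=7: [120, 120, 120, 120, 120, 120, 120, 120, 120, 120, 120, 120]
t=8: [63, 63, 63, 63, 63, 63, 63, 63, 63, 63, 63, 63]
t=9: [222, 222, 222, 222, 222, 222, 222, 222, 222, 222, 222, 222]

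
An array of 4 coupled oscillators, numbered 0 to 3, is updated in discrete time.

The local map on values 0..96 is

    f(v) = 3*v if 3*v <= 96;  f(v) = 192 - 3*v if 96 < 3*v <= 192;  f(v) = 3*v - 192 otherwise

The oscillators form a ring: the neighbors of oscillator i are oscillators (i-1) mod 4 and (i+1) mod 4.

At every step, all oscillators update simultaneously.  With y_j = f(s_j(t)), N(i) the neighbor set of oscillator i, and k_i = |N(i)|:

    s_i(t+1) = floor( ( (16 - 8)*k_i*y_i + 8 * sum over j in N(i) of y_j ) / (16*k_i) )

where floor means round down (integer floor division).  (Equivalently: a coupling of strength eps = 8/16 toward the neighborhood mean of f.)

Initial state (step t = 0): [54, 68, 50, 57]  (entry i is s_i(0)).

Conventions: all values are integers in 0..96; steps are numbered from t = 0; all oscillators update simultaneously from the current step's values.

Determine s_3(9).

Answer: s_3(9) = 6

Derivation:
t=0: [54, 68, 50, 57]
t=1: [23, 24, 29, 28]
t=2: [73, 75, 82, 81]
t=3: [34, 36, 48, 45]
t=4: [80, 76, 59, 63]
t=5: [33, 33, 17, 17]
t=6: [82, 82, 61, 61]
t=7: [42, 42, 20, 20]
t=8: [64, 64, 61, 61]
t=9: [2, 2, 6, 6]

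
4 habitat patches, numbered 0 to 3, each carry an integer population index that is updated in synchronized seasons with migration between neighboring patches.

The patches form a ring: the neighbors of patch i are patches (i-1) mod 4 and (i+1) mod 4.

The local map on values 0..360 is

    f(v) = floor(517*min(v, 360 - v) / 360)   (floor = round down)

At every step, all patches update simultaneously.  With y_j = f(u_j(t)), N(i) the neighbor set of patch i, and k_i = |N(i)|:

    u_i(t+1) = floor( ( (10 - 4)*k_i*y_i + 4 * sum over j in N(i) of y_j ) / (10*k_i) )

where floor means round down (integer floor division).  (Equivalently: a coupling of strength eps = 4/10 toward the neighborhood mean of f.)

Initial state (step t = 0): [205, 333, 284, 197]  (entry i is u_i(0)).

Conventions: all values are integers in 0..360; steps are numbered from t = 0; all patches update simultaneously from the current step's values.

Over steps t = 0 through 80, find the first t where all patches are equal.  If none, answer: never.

Simulating step by step:
t=0: [205, 333, 284, 197]  (not all equal)
t=1: [187, 89, 119, 206]  (not all equal)
t=2: [218, 159, 171, 216]  (not all equal)
t=3: [208, 226, 233, 213]  (not all equal)
t=4: [211, 195, 189, 206]  (not all equal)
t=5: [219, 233, 238, 224]  (not all equal)
t=6: [196, 184, 180, 192]  (not all equal)
t=7: [239, 249, 253, 243]  (not all equal)
t=8: [169, 160, 157, 166]  (not all equal)
t=9: [238, 230, 228, 236]  (not all equal)
t=10: [177, 184, 186, 179]  (not all equal)
t=11: [254, 251, 251, 254]  (not all equal)
t=12: [152, 155, 155, 152]  (not all equal)
t=13: [218, 221, 221, 218]  (not all equal)
t=14: [202, 199, 199, 202]  (not all equal)
t=15: [227, 230, 230, 227]  (not all equal)
t=16: [190, 187, 187, 190]  (not all equal)
t=17: [244, 247, 247, 244]  (not all equal)
t=18: [165, 162, 162, 165]  (not all equal)
t=19: [235, 232, 232, 235]  (not all equal)
t=20: [179, 182, 182, 179]  (not all equal)
t=21: [256, 255, 255, 256]  (not all equal)
t=22: [149, 149, 149, 149]  (all equal)

Answer: 22
Key observation: Synchronization is absorbing here: once all patches are equal they stay equal, and step 22 is the first all-equal step.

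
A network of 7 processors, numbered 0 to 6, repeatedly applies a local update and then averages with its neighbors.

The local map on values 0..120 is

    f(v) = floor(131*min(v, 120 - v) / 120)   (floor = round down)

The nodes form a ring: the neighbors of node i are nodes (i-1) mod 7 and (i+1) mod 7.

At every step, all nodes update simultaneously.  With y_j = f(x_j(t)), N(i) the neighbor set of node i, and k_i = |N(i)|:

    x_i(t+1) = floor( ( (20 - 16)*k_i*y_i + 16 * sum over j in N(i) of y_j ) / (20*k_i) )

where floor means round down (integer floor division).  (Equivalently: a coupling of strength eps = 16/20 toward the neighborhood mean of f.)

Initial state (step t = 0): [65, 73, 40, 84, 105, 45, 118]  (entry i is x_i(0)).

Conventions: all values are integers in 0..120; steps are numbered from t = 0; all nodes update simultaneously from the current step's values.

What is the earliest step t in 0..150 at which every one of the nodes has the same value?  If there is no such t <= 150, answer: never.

Answer: never
Key observation: The state at step 9 reappears at step 11 — the system is in a cycle of period 2 from step 9 on.  No step 0..11 is synchronized, and the cycle repeats forever, so no step up to 150 (or ever) has all nodes equal.

Derivation:
t=0: [65, 73, 40, 84, 105, 45, 118]  (not all equal)
t=1: [33, 51, 44, 31, 38, 17, 44]  (not all equal)
t=2: [48, 44, 44, 42, 28, 39, 31]  (not all equal)
t=3: [42, 49, 46, 40, 40, 33, 44]  (not all equal)
t=4: [49, 48, 48, 45, 40, 43, 42]  (not all equal)
t=5: [49, 52, 50, 47, 46, 44, 48]  (not all equal)
t=6: [53, 54, 53, 51, 49, 50, 50]  (not all equal)
t=7: [56, 57, 56, 55, 54, 53, 55]  (not all equal)
t=8: [61, 61, 61, 59, 58, 58, 59]  (not all equal)
t=9: [64, 64, 64, 63, 63, 63, 63]  (not all equal)
t=10: [61, 61, 61, 61, 62, 62, 61]  (not all equal)
t=11: [64, 64, 64, 63, 63, 63, 63]  (not all equal)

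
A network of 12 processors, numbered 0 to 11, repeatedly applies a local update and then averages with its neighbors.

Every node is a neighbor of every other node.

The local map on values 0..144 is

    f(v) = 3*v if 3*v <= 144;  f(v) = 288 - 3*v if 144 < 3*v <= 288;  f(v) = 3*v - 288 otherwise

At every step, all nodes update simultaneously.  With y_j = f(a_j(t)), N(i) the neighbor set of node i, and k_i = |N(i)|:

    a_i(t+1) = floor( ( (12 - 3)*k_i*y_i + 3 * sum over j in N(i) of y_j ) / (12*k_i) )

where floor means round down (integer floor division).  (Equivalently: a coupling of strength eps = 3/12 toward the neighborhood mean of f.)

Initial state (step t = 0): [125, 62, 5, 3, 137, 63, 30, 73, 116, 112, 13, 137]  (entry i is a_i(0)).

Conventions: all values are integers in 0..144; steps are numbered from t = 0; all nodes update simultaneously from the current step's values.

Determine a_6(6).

Answer: a_6(6) = 32

Derivation:
t=0: [125, 62, 5, 3, 137, 63, 30, 73, 116, 112, 13, 137]
t=1: [82, 93, 30, 26, 109, 91, 85, 69, 63, 54, 48, 109]
t=2: [48, 24, 83, 74, 46, 28, 42, 76, 90, 109, 122, 46]
t=3: [127, 75, 51, 70, 123, 83, 114, 66, 35, 51, 79, 123]
t=4: [90, 68, 121, 79, 81, 51, 62, 88, 99, 121, 59, 81]
t=5: [30, 78, 72, 54, 50, 115, 91, 35, 24, 72, 98, 50]
t=6: [86, 60, 73, 113, 121, 62, 32, 97, 73, 73, 25, 121]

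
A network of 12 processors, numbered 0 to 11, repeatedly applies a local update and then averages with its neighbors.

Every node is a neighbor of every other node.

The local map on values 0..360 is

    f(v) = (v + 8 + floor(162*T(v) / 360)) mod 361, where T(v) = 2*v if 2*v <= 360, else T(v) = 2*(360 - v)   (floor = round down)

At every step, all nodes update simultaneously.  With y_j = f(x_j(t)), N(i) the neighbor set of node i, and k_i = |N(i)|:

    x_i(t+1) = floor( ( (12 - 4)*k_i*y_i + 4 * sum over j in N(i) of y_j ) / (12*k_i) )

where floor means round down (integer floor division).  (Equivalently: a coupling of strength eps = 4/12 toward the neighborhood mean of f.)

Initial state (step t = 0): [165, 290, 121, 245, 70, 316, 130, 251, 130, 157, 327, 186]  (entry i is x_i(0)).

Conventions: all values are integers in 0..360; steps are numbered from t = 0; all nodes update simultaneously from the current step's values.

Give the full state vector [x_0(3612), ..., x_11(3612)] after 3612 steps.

Answer: [158, 315, 158, 272, 315, 315, 158, 272, 158, 158, 315, 272]
Key observation: The state at step 8, [158, 315, 158, 272, 315, 315, 158, 272, 158, 158, 315, 272], reappears at step 12: the system is in a cycle of period 4 from step 8 on.  Therefore the state at step 3612 equals the state at step 8 + ((3612 - 8) mod 4) = 8, which is [158, 315, 158, 272, 315, 315, 158, 272, 158, 158, 315, 272].

Derivation:
t=0: [165, 290, 121, 245, 70, 316, 130, 251, 130, 157, 327, 186]
t=1: [282, 78, 229, 304, 168, 79, 240, 305, 240, 273, 80, 301]
t=2: [307, 177, 303, 79, 286, 179, 305, 79, 305, 306, 180, 79]
t=3: [57, 275, 57, 157, 286, 278, 57, 157, 57, 57, 279, 157]
t=4: [162, 317, 162, 283, 318, 317, 162, 283, 162, 162, 317, 283]
t=5: [281, 81, 281, 309, 81, 81, 281, 309, 281, 281, 81, 309]
t=6: [303, 176, 303, 74, 176, 176, 303, 74, 303, 303, 176, 74]
t=7: [55, 272, 55, 149, 272, 272, 55, 149, 55, 55, 272, 149]
t=8: [158, 315, 158, 272, 315, 315, 158, 272, 158, 158, 315, 272]
t=9: [275, 80, 275, 308, 80, 80, 275, 308, 275, 275, 80, 308]
t=10: [302, 175, 302, 74, 175, 175, 302, 74, 302, 302, 175, 74]
t=11: [55, 271, 55, 149, 271, 271, 55, 149, 55, 55, 271, 149]
t=12: [158, 315, 158, 272, 315, 315, 158, 272, 158, 158, 315, 272]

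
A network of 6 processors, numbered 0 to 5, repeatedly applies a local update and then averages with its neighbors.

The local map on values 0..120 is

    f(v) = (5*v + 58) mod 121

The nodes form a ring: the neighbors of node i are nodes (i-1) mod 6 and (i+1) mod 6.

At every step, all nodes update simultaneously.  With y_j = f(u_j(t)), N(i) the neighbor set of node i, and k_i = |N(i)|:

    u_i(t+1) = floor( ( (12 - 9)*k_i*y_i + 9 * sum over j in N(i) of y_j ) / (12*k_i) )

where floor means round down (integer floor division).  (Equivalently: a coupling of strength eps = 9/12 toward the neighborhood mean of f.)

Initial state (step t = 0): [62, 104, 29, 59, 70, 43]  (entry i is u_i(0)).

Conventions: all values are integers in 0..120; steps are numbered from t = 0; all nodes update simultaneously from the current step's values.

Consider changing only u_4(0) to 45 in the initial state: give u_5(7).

Answer: u_5(7) = 30
Key observation: This trace re-runs the system from the modified initial state.

Derivation:
t=0: [62, 104, 29, 59, 45, 43]
t=1: [48, 56, 97, 73, 63, 25]
t=2: [73, 67, 73, 40, 48, 40]
t=3: [32, 52, 32, 47, 26, 47]
t=4: [71, 91, 71, 74, 55, 74]
t=5: [47, 44, 47, 69, 71, 69]
t=6: [41, 47, 41, 47, 42, 47]
t=7: [43, 28, 43, 30, 44, 30]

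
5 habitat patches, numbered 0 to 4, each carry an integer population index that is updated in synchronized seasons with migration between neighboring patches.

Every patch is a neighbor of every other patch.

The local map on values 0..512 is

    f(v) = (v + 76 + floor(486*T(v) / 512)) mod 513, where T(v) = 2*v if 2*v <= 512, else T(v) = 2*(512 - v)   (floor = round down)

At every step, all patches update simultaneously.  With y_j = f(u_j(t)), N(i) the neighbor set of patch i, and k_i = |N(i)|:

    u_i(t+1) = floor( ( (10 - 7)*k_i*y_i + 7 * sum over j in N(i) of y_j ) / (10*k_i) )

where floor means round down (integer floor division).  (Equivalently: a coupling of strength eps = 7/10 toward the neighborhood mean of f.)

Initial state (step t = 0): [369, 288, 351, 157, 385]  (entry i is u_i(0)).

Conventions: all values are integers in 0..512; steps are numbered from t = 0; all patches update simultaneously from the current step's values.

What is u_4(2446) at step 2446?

Simulating step by step:
t=0: [369, 288, 351, 157, 385]
t=1: [183, 192, 185, 160, 182]
t=2: [86, 89, 87, 77, 85]
t=3: [321, 322, 322, 318, 321]
t=4: [246, 246, 246, 246, 246]
t=5: [276, 276, 276, 276, 276]
t=6: [287, 287, 287, 287, 287]
t=7: [277, 277, 277, 277, 277]
t=8: [286, 286, 286, 286, 286]
t=9: [278, 278, 278, 278, 278]
t=10: [285, 285, 285, 285, 285]
t=11: [278, 278, 278, 278, 278]

Answer: u_4(2446) = 285
Key observation: The state at step 9, [278, 278, 278, 278, 278], reappears at step 11: the system is in a cycle of period 2 from step 9 on.  Therefore the state at step 2446 equals the state at step 9 + ((2446 - 9) mod 2) = 10, which is [285, 285, 285, 285, 285].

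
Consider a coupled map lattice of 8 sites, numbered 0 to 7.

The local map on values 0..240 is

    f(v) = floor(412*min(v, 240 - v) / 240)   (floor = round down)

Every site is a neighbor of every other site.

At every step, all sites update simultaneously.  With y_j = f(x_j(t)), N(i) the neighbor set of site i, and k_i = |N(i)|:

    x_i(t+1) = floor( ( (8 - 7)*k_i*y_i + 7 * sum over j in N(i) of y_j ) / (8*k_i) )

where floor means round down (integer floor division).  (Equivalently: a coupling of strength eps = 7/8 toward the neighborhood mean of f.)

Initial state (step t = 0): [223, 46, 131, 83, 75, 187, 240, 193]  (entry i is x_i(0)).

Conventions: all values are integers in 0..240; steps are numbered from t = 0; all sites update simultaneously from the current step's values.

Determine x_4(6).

Answer: x_4(6) = 188

Derivation:
t=0: [223, 46, 131, 83, 75, 187, 240, 193]
t=1: [91, 91, 91, 91, 91, 91, 91, 91]
t=2: [156, 156, 156, 156, 156, 156, 156, 156]
t=3: [144, 144, 144, 144, 144, 144, 144, 144]
t=4: [164, 164, 164, 164, 164, 164, 164, 164]
t=5: [130, 130, 130, 130, 130, 130, 130, 130]
t=6: [188, 188, 188, 188, 188, 188, 188, 188]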